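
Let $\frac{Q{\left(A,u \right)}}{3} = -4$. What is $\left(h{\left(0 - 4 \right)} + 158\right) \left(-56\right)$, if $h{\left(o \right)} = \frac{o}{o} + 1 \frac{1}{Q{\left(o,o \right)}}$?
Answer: $- \frac{26698}{3} \approx -8899.3$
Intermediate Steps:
$Q{\left(A,u \right)} = -12$ ($Q{\left(A,u \right)} = 3 \left(-4\right) = -12$)
$h{\left(o \right)} = \frac{11}{12}$ ($h{\left(o \right)} = \frac{o}{o} + 1 \frac{1}{-12} = 1 + 1 \left(- \frac{1}{12}\right) = 1 - \frac{1}{12} = \frac{11}{12}$)
$\left(h{\left(0 - 4 \right)} + 158\right) \left(-56\right) = \left(\frac{11}{12} + 158\right) \left(-56\right) = \frac{1907}{12} \left(-56\right) = - \frac{26698}{3}$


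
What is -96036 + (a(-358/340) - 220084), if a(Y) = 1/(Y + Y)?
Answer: -56585565/179 ≈ -3.1612e+5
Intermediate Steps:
a(Y) = 1/(2*Y)
-96036 + (a(-358/340) - 220084) = -96036 + (1/(2*((-358/340))) - 220084) = -96036 + (1/(2*((-358*1/340))) - 220084) = -96036 + (1/(2*(-179/170)) - 220084) = -96036 + ((1/2)*(-170/179) - 220084) = -96036 + (-85/179 - 220084) = -96036 - 39395121/179 = -56585565/179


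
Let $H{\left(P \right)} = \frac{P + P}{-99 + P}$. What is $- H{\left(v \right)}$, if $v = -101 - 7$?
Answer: $- \frac{24}{23} \approx -1.0435$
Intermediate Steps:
$v = -108$ ($v = -101 - 7 = -108$)
$H{\left(P \right)} = \frac{2 P}{-99 + P}$
$- H{\left(v \right)} = - \frac{2 \left(-108\right)}{-99 - 108} = - \frac{2 \left(-108\right)}{-207} = - \frac{2 \left(-108\right) \left(-1\right)}{207} = \left(-1\right) \frac{24}{23} = - \frac{24}{23}$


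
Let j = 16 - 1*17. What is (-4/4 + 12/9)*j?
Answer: -⅓ ≈ -0.33333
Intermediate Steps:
j = -1 (j = 16 - 17 = -1)
(-4/4 + 12/9)*j = (-4/4 + 12/9)*(-1) = (-4*¼ + 12*(⅑))*(-1) = (-1 + 4/3)*(-1) = (⅓)*(-1) = -⅓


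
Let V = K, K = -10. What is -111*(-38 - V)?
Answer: 3108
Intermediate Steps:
V = -10
-111*(-38 - V) = -111*(-38 - 1*(-10)) = -111*(-38 + 10) = -111*(-28) = 3108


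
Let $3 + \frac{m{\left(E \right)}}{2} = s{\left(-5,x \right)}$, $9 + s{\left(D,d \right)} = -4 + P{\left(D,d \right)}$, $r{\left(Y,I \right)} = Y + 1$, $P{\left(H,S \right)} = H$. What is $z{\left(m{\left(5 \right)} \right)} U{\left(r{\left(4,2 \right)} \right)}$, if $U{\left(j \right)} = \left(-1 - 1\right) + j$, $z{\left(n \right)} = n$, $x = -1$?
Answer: $-126$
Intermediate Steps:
$r{\left(Y,I \right)} = 1 + Y$
$s{\left(D,d \right)} = -13 + D$ ($s{\left(D,d \right)} = -9 + \left(-4 + D\right) = -13 + D$)
$m{\left(E \right)} = -42$ ($m{\left(E \right)} = -6 + 2 \left(-13 - 5\right) = -6 + 2 \left(-18\right) = -6 - 36 = -42$)
$U{\left(j \right)} = -2 + j$
$z{\left(m{\left(5 \right)} \right)} U{\left(r{\left(4,2 \right)} \right)} = - 42 \left(-2 + \left(1 + 4\right)\right) = - 42 \left(-2 + 5\right) = \left(-42\right) 3 = -126$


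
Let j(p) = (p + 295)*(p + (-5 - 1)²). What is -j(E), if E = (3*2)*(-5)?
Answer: -1590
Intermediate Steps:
E = -30 (E = 6*(-5) = -30)
j(p) = (36 + p)*(295 + p) (j(p) = (295 + p)*(p + (-6)²) = (295 + p)*(p + 36) = (295 + p)*(36 + p) = (36 + p)*(295 + p))
-j(E) = -(10620 + (-30)² + 331*(-30)) = -(10620 + 900 - 9930) = -1*1590 = -1590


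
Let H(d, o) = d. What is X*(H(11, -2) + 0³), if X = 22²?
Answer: 5324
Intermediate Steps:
X = 484
X*(H(11, -2) + 0³) = 484*(11 + 0³) = 484*(11 + 0) = 484*11 = 5324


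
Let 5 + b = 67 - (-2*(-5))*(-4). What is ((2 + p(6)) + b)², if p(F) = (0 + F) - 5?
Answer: 11025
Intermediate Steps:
p(F) = -5 + F (p(F) = F - 5 = -5 + F)
b = 102 (b = -5 + (67 - (-2*(-5))*(-4)) = -5 + (67 - 10*(-4)) = -5 + (67 - 1*(-40)) = -5 + (67 + 40) = -5 + 107 = 102)
((2 + p(6)) + b)² = ((2 + (-5 + 6)) + 102)² = ((2 + 1) + 102)² = (3 + 102)² = 105² = 11025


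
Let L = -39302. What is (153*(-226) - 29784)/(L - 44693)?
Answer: 64362/83995 ≈ 0.76626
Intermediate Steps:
(153*(-226) - 29784)/(L - 44693) = (153*(-226) - 29784)/(-39302 - 44693) = (-34578 - 29784)/(-83995) = -64362*(-1/83995) = 64362/83995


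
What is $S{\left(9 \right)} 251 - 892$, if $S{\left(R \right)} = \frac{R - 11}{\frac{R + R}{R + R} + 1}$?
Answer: $-1143$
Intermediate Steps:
$S{\left(R \right)} = - \frac{11}{2} + \frac{R}{2}$ ($S{\left(R \right)} = \frac{-11 + R}{\frac{2 R}{2 R} + 1} = \frac{-11 + R}{2 R \frac{1}{2 R} + 1} = \frac{-11 + R}{1 + 1} = \frac{-11 + R}{2} = \left(-11 + R\right) \frac{1}{2} = - \frac{11}{2} + \frac{R}{2}$)
$S{\left(9 \right)} 251 - 892 = \left(- \frac{11}{2} + \frac{1}{2} \cdot 9\right) 251 - 892 = \left(- \frac{11}{2} + \frac{9}{2}\right) 251 - 892 = \left(-1\right) 251 - 892 = -251 - 892 = -1143$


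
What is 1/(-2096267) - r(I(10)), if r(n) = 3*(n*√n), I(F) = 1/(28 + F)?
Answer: -1/2096267 - 3*√38/1444 ≈ -0.012807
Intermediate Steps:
r(n) = 3*n^(3/2)
1/(-2096267) - r(I(10)) = 1/(-2096267) - 3*(1/(28 + 10))^(3/2) = -1/2096267 - 3*(1/38)^(3/2) = -1/2096267 - 3*√38/1444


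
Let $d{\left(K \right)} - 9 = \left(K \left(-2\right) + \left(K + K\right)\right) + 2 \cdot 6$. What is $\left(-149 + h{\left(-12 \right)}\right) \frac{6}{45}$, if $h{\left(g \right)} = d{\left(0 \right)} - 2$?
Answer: $- \frac{52}{3} \approx -17.333$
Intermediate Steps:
$d{\left(K \right)} = 21$ ($d{\left(K \right)} = 9 + \left(\left(K \left(-2\right) + \left(K + K\right)\right) + 2 \cdot 6\right) = 9 + \left(\left(- 2 K + 2 K\right) + 12\right) = 9 + \left(0 + 12\right) = 9 + 12 = 21$)
$h{\left(g \right)} = 19$ ($h{\left(g \right)} = 21 - 2 = 19$)
$\left(-149 + h{\left(-12 \right)}\right) \frac{6}{45} = \left(-149 + 19\right) \frac{6}{45} = - 130 \cdot 6 \cdot \frac{1}{45} = \left(-130\right) \frac{2}{15} = - \frac{52}{3}$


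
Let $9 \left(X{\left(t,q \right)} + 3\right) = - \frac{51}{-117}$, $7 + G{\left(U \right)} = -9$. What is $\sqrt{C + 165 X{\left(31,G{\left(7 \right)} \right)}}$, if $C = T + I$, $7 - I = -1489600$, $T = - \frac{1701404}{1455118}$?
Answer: $\frac{11 \sqrt{9908539192327148009}}{28374801} \approx 1220.3$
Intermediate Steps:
$T = - \frac{850702}{727559}$ ($T = \left(-1701404\right) \frac{1}{1455118} = - \frac{850702}{727559} \approx -1.1693$)
$G{\left(U \right)} = -16$ ($G{\left(U \right)} = -7 - 9 = -16$)
$I = 1489607$ ($I = 7 - -1489600 = 7 + 1489600 = 1489607$)
$X{\left(t,q \right)} = - \frac{1036}{351}$ ($X{\left(t,q \right)} = -3 + \frac{\left(-51\right) \frac{1}{-117}}{9} = -3 + \frac{\left(-51\right) \left(- \frac{1}{117}\right)}{9} = -3 + \frac{1}{9} \cdot \frac{17}{39} = -3 + \frac{17}{351} = - \frac{1036}{351}$)
$C = \frac{1083776128611}{727559}$ ($C = - \frac{850702}{727559} + 1489607 = \frac{1083776128611}{727559} \approx 1.4896 \cdot 10^{6}$)
$\sqrt{C + 165 X{\left(31,G{\left(7 \right)} \right)}} = \sqrt{\frac{1083776128611}{727559} + 165 \left(- \frac{1036}{351}\right)} = \sqrt{\frac{1083776128611}{727559} - \frac{56980}{117}} = \sqrt{\frac{126760350735667}{85124403}} = \frac{11 \sqrt{9908539192327148009}}{28374801}$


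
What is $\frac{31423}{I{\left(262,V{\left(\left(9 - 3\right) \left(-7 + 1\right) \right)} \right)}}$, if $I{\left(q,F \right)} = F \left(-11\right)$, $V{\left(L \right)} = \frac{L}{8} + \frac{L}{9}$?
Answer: $\frac{62846}{187} \approx 336.07$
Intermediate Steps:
$V{\left(L \right)} = \frac{17 L}{72}$ ($V{\left(L \right)} = L \frac{1}{8} + L \frac{1}{9} = \frac{L}{8} + \frac{L}{9} = \frac{17 L}{72}$)
$I{\left(q,F \right)} = - 11 F$
$\frac{31423}{I{\left(262,V{\left(\left(9 - 3\right) \left(-7 + 1\right) \right)} \right)}} = \frac{31423}{\left(-11\right) \frac{17 \left(9 - 3\right) \left(-7 + 1\right)}{72}} = \frac{31423}{\left(-11\right) \frac{17 \cdot 6 \left(-6\right)}{72}} = \frac{31423}{\left(-11\right) \frac{17}{72} \left(-36\right)} = \frac{31423}{\left(-11\right) \left(- \frac{17}{2}\right)} = \frac{31423}{\frac{187}{2}} = 31423 \cdot \frac{2}{187} = \frac{62846}{187}$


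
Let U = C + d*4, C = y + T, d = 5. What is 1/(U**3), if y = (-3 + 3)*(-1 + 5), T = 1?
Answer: 1/9261 ≈ 0.00010798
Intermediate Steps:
y = 0 (y = 0*4 = 0)
C = 1 (C = 0 + 1 = 1)
U = 21 (U = 1 + 5*4 = 1 + 20 = 21)
1/(U**3) = 1/(21**3) = 1/9261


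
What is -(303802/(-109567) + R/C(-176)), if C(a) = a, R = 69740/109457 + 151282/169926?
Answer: 498808529851213651/179335314177465072 ≈ 2.7814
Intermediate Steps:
R = 14204756557/9299795091 (R = 69740*(1/109457) + 151282*(1/169926) = 69740/109457 + 75641/84963 = 14204756557/9299795091 ≈ 1.5274)
-(303802/(-109567) + R/C(-176)) = -(303802/(-109567) + (14204756557/9299795091)/(-176)) = -(303802*(-1/109567) + (14204756557/9299795091)*(-1/176)) = -(-303802/109567 - 14204756557/1636763936016) = -1*(-498808529851213651/179335314177465072) = 498808529851213651/179335314177465072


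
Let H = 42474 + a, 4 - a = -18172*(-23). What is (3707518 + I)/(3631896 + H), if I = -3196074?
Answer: 255722/1628209 ≈ 0.15706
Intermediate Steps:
a = -417952 (a = 4 - (-18172)*(-23) = 4 - 1*417956 = 4 - 417956 = -417952)
H = -375478 (H = 42474 - 417952 = -375478)
(3707518 + I)/(3631896 + H) = (3707518 - 3196074)/(3631896 - 375478) = 511444/3256418 = 511444*(1/3256418) = 255722/1628209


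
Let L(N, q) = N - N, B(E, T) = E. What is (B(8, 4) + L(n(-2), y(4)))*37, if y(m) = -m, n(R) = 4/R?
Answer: 296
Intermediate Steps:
L(N, q) = 0
(B(8, 4) + L(n(-2), y(4)))*37 = (8 + 0)*37 = 8*37 = 296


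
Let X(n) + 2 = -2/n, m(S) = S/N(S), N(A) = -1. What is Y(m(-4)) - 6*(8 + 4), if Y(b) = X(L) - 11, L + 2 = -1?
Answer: -253/3 ≈ -84.333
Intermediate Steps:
L = -3 (L = -2 - 1 = -3)
m(S) = -S (m(S) = S/(-1) = S*(-1) = -S)
X(n) = -2 - 2/n
Y(b) = -37/3 (Y(b) = (-2 - 2/(-3)) - 11 = (-2 - 2*(-⅓)) - 11 = (-2 + ⅔) - 11 = -4/3 - 11 = -37/3)
Y(m(-4)) - 6*(8 + 4) = -37/3 - 6*(8 + 4) = -37/3 - 6*12 = -37/3 - 1*72 = -37/3 - 72 = -253/3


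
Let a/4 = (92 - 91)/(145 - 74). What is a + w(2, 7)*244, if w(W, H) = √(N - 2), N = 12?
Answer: 4/71 + 244*√10 ≈ 771.65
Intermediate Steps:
w(W, H) = √10 (w(W, H) = √(12 - 2) = √10)
a = 4/71 (a = 4*((92 - 91)/(145 - 74)) = 4*(1/71) = 4/71 ≈ 0.056338)
a + w(2, 7)*244 = 4/71 + √10*244 = 4/71 + 244*√10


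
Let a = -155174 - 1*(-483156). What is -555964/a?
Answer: -277982/163991 ≈ -1.6951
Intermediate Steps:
a = 327982 (a = -155174 + 483156 = 327982)
-555964/a = -555964/327982 = -555964*1/327982 = -277982/163991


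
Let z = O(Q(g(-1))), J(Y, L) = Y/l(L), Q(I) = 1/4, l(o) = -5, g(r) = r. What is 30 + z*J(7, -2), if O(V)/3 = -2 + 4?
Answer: 108/5 ≈ 21.600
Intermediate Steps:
Q(I) = 1/4
O(V) = 6 (O(V) = 3*(-2 + 4) = 3*2 = 6)
J(Y, L) = -Y/5 (J(Y, L) = Y/(-5) = Y*(-1/5) = -Y/5)
z = 6
30 + z*J(7, -2) = 30 + 6*(-1/5*7) = 30 + 6*(-7/5) = 30 - 42/5 = 108/5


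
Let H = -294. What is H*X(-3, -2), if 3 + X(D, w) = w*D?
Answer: -882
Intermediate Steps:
X(D, w) = -3 + D*w (X(D, w) = -3 + w*D = -3 + D*w)
H*X(-3, -2) = -294*(-3 - 3*(-2)) = -294*(-3 + 6) = -294*3 = -882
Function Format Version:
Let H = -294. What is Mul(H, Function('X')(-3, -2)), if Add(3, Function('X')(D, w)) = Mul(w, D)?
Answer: -882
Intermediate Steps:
Function('X')(D, w) = Add(-3, Mul(D, w)) (Function('X')(D, w) = Add(-3, Mul(w, D)) = Add(-3, Mul(D, w)))
Mul(H, Function('X')(-3, -2)) = Mul(-294, Add(-3, Mul(-3, -2))) = Mul(-294, Add(-3, 6)) = Mul(-294, 3) = -882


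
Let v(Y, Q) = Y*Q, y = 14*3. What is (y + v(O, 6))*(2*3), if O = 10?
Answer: 612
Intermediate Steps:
y = 42
v(Y, Q) = Q*Y
(y + v(O, 6))*(2*3) = (42 + 6*10)*(2*3) = (42 + 60)*6 = 102*6 = 612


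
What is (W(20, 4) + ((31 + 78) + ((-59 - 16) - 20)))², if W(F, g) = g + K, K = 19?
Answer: 1369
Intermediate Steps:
W(F, g) = 19 + g (W(F, g) = g + 19 = 19 + g)
(W(20, 4) + ((31 + 78) + ((-59 - 16) - 20)))² = ((19 + 4) + ((31 + 78) + ((-59 - 16) - 20)))² = (23 + (109 + (-75 - 20)))² = (23 + (109 - 95))² = (23 + 14)² = 37² = 1369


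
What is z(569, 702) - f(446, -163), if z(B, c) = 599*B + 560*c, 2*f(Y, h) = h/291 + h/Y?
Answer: 190513249103/259572 ≈ 7.3395e+5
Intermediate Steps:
f(Y, h) = h/582 + h/(2*Y) (f(Y, h) = (h/291 + h/Y)/2 = h/582 + h/(2*Y))
z(B, c) = 560*c + 599*B
z(569, 702) - f(446, -163) = (560*702 + 599*569) - (-163)*(291 + 446)/(582*446) = (393120 + 340831) - (-163)*737/(582*446) = 733951 - 1*(-120131/259572) = 733951 + 120131/259572 = 190513249103/259572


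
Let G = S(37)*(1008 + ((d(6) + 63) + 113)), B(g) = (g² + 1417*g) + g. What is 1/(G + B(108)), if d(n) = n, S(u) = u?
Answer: 1/208838 ≈ 4.7884e-6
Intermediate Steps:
B(g) = g² + 1418*g
G = 44030 (G = 37*(1008 + ((6 + 63) + 113)) = 37*(1008 + (69 + 113)) = 37*(1008 + 182) = 37*1190 = 44030)
1/(G + B(108)) = 1/(44030 + 108*(1418 + 108)) = 1/(44030 + 108*1526) = 1/(44030 + 164808) = 1/208838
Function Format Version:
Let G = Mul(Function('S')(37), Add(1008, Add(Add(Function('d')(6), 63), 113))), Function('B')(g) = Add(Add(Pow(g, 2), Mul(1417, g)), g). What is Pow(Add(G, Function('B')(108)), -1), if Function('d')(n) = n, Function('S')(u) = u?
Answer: Rational(1, 208838) ≈ 4.7884e-6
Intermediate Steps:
Function('B')(g) = Add(Pow(g, 2), Mul(1418, g))
G = 44030 (G = Mul(37, Add(1008, Add(Add(6, 63), 113))) = Mul(37, Add(1008, Add(69, 113))) = Mul(37, Add(1008, 182)) = Mul(37, 1190) = 44030)
Pow(Add(G, Function('B')(108)), -1) = Pow(Add(44030, Mul(108, Add(1418, 108))), -1) = Pow(Add(44030, Mul(108, 1526)), -1) = Pow(Add(44030, 164808), -1) = Pow(208838, -1) = Rational(1, 208838)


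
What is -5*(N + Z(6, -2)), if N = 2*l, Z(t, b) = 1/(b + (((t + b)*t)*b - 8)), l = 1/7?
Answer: -545/406 ≈ -1.3424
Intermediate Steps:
l = ⅐ ≈ 0.14286
Z(t, b) = 1/(-8 + b + b*t*(b + t)) (Z(t, b) = 1/(b + (((b + t)*t)*b - 8)) = 1/(b + ((t*(b + t))*b - 8)) = 1/(b + (b*t*(b + t) - 8)) = 1/(b + (-8 + b*t*(b + t))) = 1/(-8 + b + b*t*(b + t)))
N = 2/7 (N = 2*(⅐) = 2/7 ≈ 0.28571)
-5*(N + Z(6, -2)) = -5*(2/7 + 1/(-8 - 2 - 2*6² + 6*(-2)²)) = -5*(2/7 + 1/(-8 - 2 - 2*36 + 6*4)) = -5*(2/7 + 1/(-8 - 2 - 72 + 24)) = -5*(2/7 + 1/(-58)) = -5*(2/7 - 1/58) = -5*109/406 = -545/406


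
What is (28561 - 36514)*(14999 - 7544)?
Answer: -59289615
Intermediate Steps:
(28561 - 36514)*(14999 - 7544) = -7953*7455 = -59289615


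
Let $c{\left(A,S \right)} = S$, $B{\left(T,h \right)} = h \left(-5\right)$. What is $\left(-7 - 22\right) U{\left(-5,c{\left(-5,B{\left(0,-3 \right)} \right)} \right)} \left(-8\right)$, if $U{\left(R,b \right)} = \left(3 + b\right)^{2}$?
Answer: $75168$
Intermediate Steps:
$B{\left(T,h \right)} = - 5 h$
$\left(-7 - 22\right) U{\left(-5,c{\left(-5,B{\left(0,-3 \right)} \right)} \right)} \left(-8\right) = \left(-7 - 22\right) \left(3 - -15\right)^{2} \left(-8\right) = - 29 \left(3 + 15\right)^{2} \left(-8\right) = - 29 \cdot 18^{2} \left(-8\right) = \left(-29\right) 324 \left(-8\right) = \left(-9396\right) \left(-8\right) = 75168$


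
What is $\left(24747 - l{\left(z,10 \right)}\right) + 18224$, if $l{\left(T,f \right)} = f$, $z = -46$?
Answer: $42961$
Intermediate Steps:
$\left(24747 - l{\left(z,10 \right)}\right) + 18224 = \left(24747 - 10\right) + 18224 = 24737 + 18224 = 42961$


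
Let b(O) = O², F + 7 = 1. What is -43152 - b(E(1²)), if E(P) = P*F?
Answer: -43188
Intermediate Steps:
F = -6 (F = -7 + 1 = -6)
E(P) = -6*P (E(P) = P*(-6) = -6*P)
-43152 - b(E(1²)) = -43152 - (-6*1²)² = -43152 - (-6*1)² = -43152 - 1*(-6)² = -43152 - 1*36 = -43152 - 36 = -43188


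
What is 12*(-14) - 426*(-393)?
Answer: 167250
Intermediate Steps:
12*(-14) - 426*(-393) = -168 + 167418 = 167250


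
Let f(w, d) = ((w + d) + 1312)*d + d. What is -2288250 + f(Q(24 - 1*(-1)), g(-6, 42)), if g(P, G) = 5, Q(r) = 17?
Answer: -2281575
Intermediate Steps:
f(w, d) = d + d*(1312 + d + w) (f(w, d) = ((d + w) + 1312)*d + d = (1312 + d + w)*d + d = d*(1312 + d + w) + d = d + d*(1312 + d + w))
-2288250 + f(Q(24 - 1*(-1)), g(-6, 42)) = -2288250 + 5*(1313 + 5 + 17) = -2288250 + 5*1335 = -2288250 + 6675 = -2281575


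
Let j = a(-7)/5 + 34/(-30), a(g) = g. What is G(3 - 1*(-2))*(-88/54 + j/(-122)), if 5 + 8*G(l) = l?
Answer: 0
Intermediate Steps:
G(l) = -5/8 + l/8
j = -38/15 (j = -7/5 + 34/(-30) = -7*⅕ + 34*(-1/30) = -7/5 - 17/15 = -38/15 ≈ -2.5333)
G(3 - 1*(-2))*(-88/54 + j/(-122)) = (-5/8 + (3 - 1*(-2))/8)*(-88/54 - 38/15/(-122)) = (-5/8 + (3 + 2)/8)*(-88*1/54 - 38/15*(-1/122)) = (-5/8 + (⅛)*5)*(-44/27 + 19/915) = (-5/8 + 5/8)*(-13249/8235) = 0*(-13249/8235) = 0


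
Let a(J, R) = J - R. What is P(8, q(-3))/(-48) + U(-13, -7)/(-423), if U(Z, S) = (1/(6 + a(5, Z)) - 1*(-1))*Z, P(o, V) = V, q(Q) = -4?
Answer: 1171/10152 ≈ 0.11535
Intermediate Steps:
U(Z, S) = Z*(1 + 1/(11 - Z)) (U(Z, S) = (1/(6 + (5 - Z)) - 1*(-1))*Z = (1/(11 - Z) + 1)*Z = (1 + 1/(11 - Z))*Z = Z*(1 + 1/(11 - Z)))
P(8, q(-3))/(-48) + U(-13, -7)/(-423) = -4/(-48) - 13*(-12 - 13)/(-11 - 13)/(-423) = -4*(-1/48) - 13*(-25)/(-24)*(-1/423) = 1/12 - 13*(-1/24)*(-25)*(-1/423) = 1/12 - 325/24*(-1/423) = 1/12 + 325/10152 = 1171/10152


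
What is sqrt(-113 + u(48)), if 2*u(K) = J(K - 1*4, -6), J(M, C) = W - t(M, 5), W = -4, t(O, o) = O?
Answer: I*sqrt(137) ≈ 11.705*I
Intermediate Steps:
J(M, C) = -4 - M
u(K) = -K/2 (u(K) = (-4 - (K - 1*4))/2 = (-4 - (K - 4))/2 = (-4 - (-4 + K))/2 = (-4 + (4 - K))/2 = (-K)/2 = -K/2)
sqrt(-113 + u(48)) = sqrt(-113 - 1/2*48) = sqrt(-113 - 24) = sqrt(-137) = I*sqrt(137)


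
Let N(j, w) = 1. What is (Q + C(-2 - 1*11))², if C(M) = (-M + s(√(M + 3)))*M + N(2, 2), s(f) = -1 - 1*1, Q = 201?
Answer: 3481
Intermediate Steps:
s(f) = -2 (s(f) = -1 - 1 = -2)
C(M) = 1 + M*(-2 - M) (C(M) = (-M - 2)*M + 1 = (-2 - M)*M + 1 = M*(-2 - M) + 1 = 1 + M*(-2 - M))
(Q + C(-2 - 1*11))² = (201 + (1 - (-2 - 1*11)² - 2*(-2 - 1*11)))² = (201 + (1 - (-2 - 11)² - 2*(-2 - 11)))² = (201 + (1 - 1*(-13)² - 2*(-13)))² = (201 + (1 - 1*169 + 26))² = (201 + (1 - 169 + 26))² = (201 - 142)² = 59² = 3481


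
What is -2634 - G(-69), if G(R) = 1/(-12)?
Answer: -31607/12 ≈ -2633.9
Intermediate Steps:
G(R) = -1/12
-2634 - G(-69) = -2634 - 1*(-1/12) = -2634 + 1/12 = -31607/12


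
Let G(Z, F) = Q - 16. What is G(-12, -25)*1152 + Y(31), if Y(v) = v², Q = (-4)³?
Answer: -91199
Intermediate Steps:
Q = -64
G(Z, F) = -80 (G(Z, F) = -64 - 16 = -80)
G(-12, -25)*1152 + Y(31) = -80*1152 + 31² = -92160 + 961 = -91199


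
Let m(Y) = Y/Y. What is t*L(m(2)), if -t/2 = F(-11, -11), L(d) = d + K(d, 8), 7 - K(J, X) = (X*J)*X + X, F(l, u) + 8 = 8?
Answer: 0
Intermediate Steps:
F(l, u) = 0 (F(l, u) = -8 + 8 = 0)
m(Y) = 1
K(J, X) = 7 - X - J*X**2 (K(J, X) = 7 - ((X*J)*X + X) = 7 - ((J*X)*X + X) = 7 - (J*X**2 + X) = 7 - (X + J*X**2) = 7 + (-X - J*X**2) = 7 - X - J*X**2)
L(d) = -1 - 63*d (L(d) = d + (7 - 1*8 - 1*d*8**2) = d + (7 - 8 - 1*d*64) = d + (7 - 8 - 64*d) = d + (-1 - 64*d) = -1 - 63*d)
t = 0 (t = -2*0 = 0)
t*L(m(2)) = 0*(-1 - 63*1) = 0*(-1 - 63) = 0*(-64) = 0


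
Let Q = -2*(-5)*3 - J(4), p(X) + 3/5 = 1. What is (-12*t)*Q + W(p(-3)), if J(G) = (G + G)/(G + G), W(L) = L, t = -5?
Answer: 8702/5 ≈ 1740.4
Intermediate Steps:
p(X) = ⅖ (p(X) = -⅗ + 1 = ⅖)
J(G) = 1 (J(G) = (2*G)/((2*G)) = (2*G)*(1/(2*G)) = 1)
Q = 29 (Q = -2*(-5)*3 - 1*1 = 10*3 - 1 = 30 - 1 = 29)
(-12*t)*Q + W(p(-3)) = -12*(-5)*29 + ⅖ = 60*29 + ⅖ = 1740 + ⅖ = 8702/5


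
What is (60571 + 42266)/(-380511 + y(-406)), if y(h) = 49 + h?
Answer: -34279/126956 ≈ -0.27001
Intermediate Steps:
(60571 + 42266)/(-380511 + y(-406)) = (60571 + 42266)/(-380511 + (49 - 406)) = 102837/(-380511 - 357) = 102837/(-380868) = 102837*(-1/380868) = -34279/126956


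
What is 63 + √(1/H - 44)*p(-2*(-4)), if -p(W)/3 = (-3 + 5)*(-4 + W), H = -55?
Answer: 63 - 72*I*√14795/55 ≈ 63.0 - 159.23*I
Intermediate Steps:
p(W) = 24 - 6*W (p(W) = -3*(-3 + 5)*(-4 + W) = -6*(-4 + W) = -3*(-8 + 2*W) = 24 - 6*W)
63 + √(1/H - 44)*p(-2*(-4)) = 63 + √(1/(-55) - 44)*(24 - (-12)*(-4)) = 63 + √(-1/55 - 44)*(24 - 6*8) = 63 + √(-2421/55)*(24 - 48) = 63 + (3*I*√14795/55)*(-24) = 63 - 72*I*√14795/55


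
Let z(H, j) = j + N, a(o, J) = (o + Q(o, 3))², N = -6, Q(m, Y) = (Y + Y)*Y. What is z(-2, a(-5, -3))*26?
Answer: 4238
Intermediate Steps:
Q(m, Y) = 2*Y² (Q(m, Y) = (2*Y)*Y = 2*Y²)
a(o, J) = (18 + o)² (a(o, J) = (o + 2*3²)² = (o + 2*9)² = (o + 18)² = (18 + o)²)
z(H, j) = -6 + j (z(H, j) = j - 6 = -6 + j)
z(-2, a(-5, -3))*26 = (-6 + (18 - 5)²)*26 = (-6 + 13²)*26 = (-6 + 169)*26 = 163*26 = 4238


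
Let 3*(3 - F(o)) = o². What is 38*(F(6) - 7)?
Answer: -608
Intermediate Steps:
F(o) = 3 - o²/3
38*(F(6) - 7) = 38*((3 - ⅓*6²) - 7) = 38*((3 - ⅓*36) - 7) = 38*((3 - 12) - 7) = 38*(-9 - 7) = 38*(-16) = -608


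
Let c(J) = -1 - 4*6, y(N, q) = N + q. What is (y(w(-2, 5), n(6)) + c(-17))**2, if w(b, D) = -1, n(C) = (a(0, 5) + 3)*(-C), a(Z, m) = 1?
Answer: 2500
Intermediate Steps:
n(C) = -4*C (n(C) = (1 + 3)*(-C) = 4*(-C) = -4*C)
c(J) = -25 (c(J) = -1 - 24 = -25)
(y(w(-2, 5), n(6)) + c(-17))**2 = ((-1 - 4*6) - 25)**2 = ((-1 - 24) - 25)**2 = (-25 - 25)**2 = (-50)**2 = 2500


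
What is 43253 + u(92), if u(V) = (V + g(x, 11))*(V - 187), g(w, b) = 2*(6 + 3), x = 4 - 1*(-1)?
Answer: 32803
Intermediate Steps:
x = 5 (x = 4 + 1 = 5)
g(w, b) = 18 (g(w, b) = 2*9 = 18)
u(V) = (-187 + V)*(18 + V) (u(V) = (V + 18)*(V - 187) = (18 + V)*(-187 + V) = (-187 + V)*(18 + V))
43253 + u(92) = 43253 + (-3366 + 92² - 169*92) = 43253 + (-3366 + 8464 - 15548) = 43253 - 10450 = 32803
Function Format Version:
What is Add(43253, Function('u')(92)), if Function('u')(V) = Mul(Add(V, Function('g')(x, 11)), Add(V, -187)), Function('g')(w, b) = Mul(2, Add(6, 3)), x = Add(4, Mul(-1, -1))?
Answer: 32803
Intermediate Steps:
x = 5 (x = Add(4, 1) = 5)
Function('g')(w, b) = 18 (Function('g')(w, b) = Mul(2, 9) = 18)
Function('u')(V) = Mul(Add(-187, V), Add(18, V)) (Function('u')(V) = Mul(Add(V, 18), Add(V, -187)) = Mul(Add(18, V), Add(-187, V)) = Mul(Add(-187, V), Add(18, V)))
Add(43253, Function('u')(92)) = Add(43253, Add(-3366, Pow(92, 2), Mul(-169, 92))) = Add(43253, Add(-3366, 8464, -15548)) = Add(43253, -10450) = 32803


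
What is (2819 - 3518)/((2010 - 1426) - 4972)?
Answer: 699/4388 ≈ 0.15930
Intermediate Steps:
(2819 - 3518)/((2010 - 1426) - 4972) = -699/(584 - 4972) = -699/(-4388) = -699*(-1/4388) = 699/4388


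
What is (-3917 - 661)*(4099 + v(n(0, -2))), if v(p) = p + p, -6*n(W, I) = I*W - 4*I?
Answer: -18753014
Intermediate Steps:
n(W, I) = 2*I/3 - I*W/6 (n(W, I) = -(I*W - 4*I)/6 = -(-4*I + I*W)/6 = 2*I/3 - I*W/6)
v(p) = 2*p
(-3917 - 661)*(4099 + v(n(0, -2))) = (-3917 - 661)*(4099 + 2*((1/6)*(-2)*(4 - 1*0))) = -4578*(4099 + 2*((1/6)*(-2)*(4 + 0))) = -4578*(4099 + 2*((1/6)*(-2)*4)) = -4578*(4099 + 2*(-4/3)) = -4578*(4099 - 8/3) = -4578*12289/3 = -18753014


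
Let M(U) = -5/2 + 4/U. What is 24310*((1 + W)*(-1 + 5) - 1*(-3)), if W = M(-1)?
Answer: -461890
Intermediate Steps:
M(U) = -5/2 + 4/U (M(U) = -5*½ + 4/U = -5/2 + 4/U)
W = -13/2 (W = -5/2 + 4/(-1) = -5/2 + 4*(-1) = -5/2 - 4 = -13/2 ≈ -6.5000)
24310*((1 + W)*(-1 + 5) - 1*(-3)) = 24310*((1 - 13/2)*(-1 + 5) - 1*(-3)) = 24310*(-11/2*4 + 3) = 24310*(-22 + 3) = 24310*(-19) = -461890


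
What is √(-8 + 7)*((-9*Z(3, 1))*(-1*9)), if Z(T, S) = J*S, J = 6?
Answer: 486*I ≈ 486.0*I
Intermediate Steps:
Z(T, S) = 6*S
√(-8 + 7)*((-9*Z(3, 1))*(-1*9)) = √(-8 + 7)*((-54)*(-1*9)) = √(-1)*(-9*6*(-9)) = I*(-54*(-9)) = I*486 = 486*I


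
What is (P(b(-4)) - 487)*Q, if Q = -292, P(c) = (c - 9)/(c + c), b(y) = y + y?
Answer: 567575/4 ≈ 1.4189e+5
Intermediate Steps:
b(y) = 2*y
P(c) = (-9 + c)/(2*c) (P(c) = (-9 + c)/((2*c)) = (-9 + c)*(1/(2*c)) = (-9 + c)/(2*c))
(P(b(-4)) - 487)*Q = ((-9 + 2*(-4))/(2*((2*(-4)))) - 487)*(-292) = ((½)*(-9 - 8)/(-8) - 487)*(-292) = ((½)*(-⅛)*(-17) - 487)*(-292) = (17/16 - 487)*(-292) = -7775/16*(-292) = 567575/4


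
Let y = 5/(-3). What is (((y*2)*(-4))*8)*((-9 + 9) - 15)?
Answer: -1600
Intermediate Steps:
y = -5/3 (y = 5*(-⅓) = -5/3 ≈ -1.6667)
(((y*2)*(-4))*8)*((-9 + 9) - 15) = ((-5/3*2*(-4))*8)*((-9 + 9) - 15) = (-10/3*(-4)*8)*(0 - 15) = ((40/3)*8)*(-15) = (320/3)*(-15) = -1600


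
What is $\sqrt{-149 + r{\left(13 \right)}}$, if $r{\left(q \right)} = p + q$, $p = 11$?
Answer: $5 i \sqrt{5} \approx 11.18 i$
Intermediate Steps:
$r{\left(q \right)} = 11 + q$
$\sqrt{-149 + r{\left(13 \right)}} = \sqrt{-149 + \left(11 + 13\right)} = \sqrt{-149 + 24} = \sqrt{-125} = 5 i \sqrt{5}$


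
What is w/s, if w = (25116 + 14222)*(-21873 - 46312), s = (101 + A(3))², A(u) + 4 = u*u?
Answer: -1341130765/5618 ≈ -2.3872e+5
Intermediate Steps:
A(u) = -4 + u² (A(u) = -4 + u*u = -4 + u²)
s = 11236 (s = (101 + (-4 + 3²))² = (101 + (-4 + 9))² = (101 + 5)² = 106² = 11236)
w = -2682261530 (w = 39338*(-68185) = -2682261530)
w/s = -2682261530/11236 = -2682261530*1/11236 = -1341130765/5618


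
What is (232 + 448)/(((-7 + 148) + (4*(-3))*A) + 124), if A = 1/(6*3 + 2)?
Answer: 1700/661 ≈ 2.5719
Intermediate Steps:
A = 1/20 (A = 1/(18 + 2) = 1/20 ≈ 0.050000)
(232 + 448)/(((-7 + 148) + (4*(-3))*A) + 124) = (232 + 448)/(((-7 + 148) + (4*(-3))*(1/20)) + 124) = 680/((141 - 12*1/20) + 124) = 680/((141 - ⅗) + 124) = 680/(702/5 + 124) = 680/(1322/5) = 680*(5/1322) = 1700/661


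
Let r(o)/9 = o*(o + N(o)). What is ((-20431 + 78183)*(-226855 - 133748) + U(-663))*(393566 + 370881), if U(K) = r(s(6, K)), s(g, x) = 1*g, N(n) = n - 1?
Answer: -15920024528674314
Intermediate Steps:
N(n) = -1 + n
s(g, x) = g
r(o) = 9*o*(-1 + 2*o) (r(o) = 9*(o*(o + (-1 + o))) = 9*(o*(-1 + 2*o)) = 9*o*(-1 + 2*o))
U(K) = 594 (U(K) = 9*6*(-1 + 2*6) = 9*6*(-1 + 12) = 9*6*11 = 594)
((-20431 + 78183)*(-226855 - 133748) + U(-663))*(393566 + 370881) = ((-20431 + 78183)*(-226855 - 133748) + 594)*(393566 + 370881) = (57752*(-360603) + 594)*764447 = (-20825544456 + 594)*764447 = -20825543862*764447 = -15920024528674314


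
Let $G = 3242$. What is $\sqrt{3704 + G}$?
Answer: $\sqrt{6946} \approx 83.343$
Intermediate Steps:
$\sqrt{3704 + G} = \sqrt{3704 + 3242} = \sqrt{6946}$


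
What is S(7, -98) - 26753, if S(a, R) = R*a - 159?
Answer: -27598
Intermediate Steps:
S(a, R) = -159 + R*a
S(7, -98) - 26753 = (-159 - 98*7) - 26753 = (-159 - 686) - 26753 = -845 - 26753 = -27598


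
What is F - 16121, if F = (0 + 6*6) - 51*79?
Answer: -20114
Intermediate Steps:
F = -3993 (F = (0 + 36) - 4029 = 36 - 4029 = -3993)
F - 16121 = -3993 - 16121 = -20114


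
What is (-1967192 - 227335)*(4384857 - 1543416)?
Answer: -6235618993407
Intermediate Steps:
(-1967192 - 227335)*(4384857 - 1543416) = -2194527*2841441 = -6235618993407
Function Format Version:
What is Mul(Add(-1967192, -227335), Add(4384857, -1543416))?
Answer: -6235618993407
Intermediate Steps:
Mul(Add(-1967192, -227335), Add(4384857, -1543416)) = Mul(-2194527, 2841441) = -6235618993407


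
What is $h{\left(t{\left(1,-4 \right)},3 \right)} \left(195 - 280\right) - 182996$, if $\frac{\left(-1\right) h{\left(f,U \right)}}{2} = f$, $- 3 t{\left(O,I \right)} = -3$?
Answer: $-182826$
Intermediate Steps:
$t{\left(O,I \right)} = 1$ ($t{\left(O,I \right)} = \left(- \frac{1}{3}\right) \left(-3\right) = 1$)
$h{\left(f,U \right)} = - 2 f$
$h{\left(t{\left(1,-4 \right)},3 \right)} \left(195 - 280\right) - 182996 = \left(-2\right) 1 \left(195 - 280\right) - 182996 = \left(-2\right) \left(-85\right) - 182996 = 170 - 182996 = -182826$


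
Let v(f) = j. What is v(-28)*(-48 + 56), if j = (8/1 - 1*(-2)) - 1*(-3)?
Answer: 104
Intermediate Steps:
j = 13 (j = (8*1 + 2) + 3 = (8 + 2) + 3 = 10 + 3 = 13)
v(f) = 13
v(-28)*(-48 + 56) = 13*(-48 + 56) = 13*8 = 104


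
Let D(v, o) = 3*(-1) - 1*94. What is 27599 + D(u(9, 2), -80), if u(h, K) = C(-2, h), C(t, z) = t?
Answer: 27502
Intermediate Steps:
u(h, K) = -2
D(v, o) = -97 (D(v, o) = -3 - 94 = -97)
27599 + D(u(9, 2), -80) = 27599 - 97 = 27502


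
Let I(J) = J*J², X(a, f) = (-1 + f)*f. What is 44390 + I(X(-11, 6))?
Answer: 71390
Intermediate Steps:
X(a, f) = f*(-1 + f)
I(J) = J³
44390 + I(X(-11, 6)) = 44390 + (6*(-1 + 6))³ = 44390 + (6*5)³ = 44390 + 30³ = 44390 + 27000 = 71390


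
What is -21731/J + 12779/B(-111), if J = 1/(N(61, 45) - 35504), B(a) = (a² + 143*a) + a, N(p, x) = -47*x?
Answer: 2994496952428/3663 ≈ 8.1750e+8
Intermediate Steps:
B(a) = a² + 144*a
J = -1/37619 (J = 1/(-47*45 - 35504) = 1/(-2115 - 35504) = 1/(-37619) = -1/37619 ≈ -2.6582e-5)
-21731/J + 12779/B(-111) = -21731/(-1/37619) + 12779/((-111*(144 - 111))) = -21731*(-37619) + 12779/((-111*33)) = 817498489 + 12779/(-3663) = 817498489 + 12779*(-1/3663) = 817498489 - 12779/3663 = 2994496952428/3663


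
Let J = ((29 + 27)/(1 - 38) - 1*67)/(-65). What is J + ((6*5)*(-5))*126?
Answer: -699261/37 ≈ -18899.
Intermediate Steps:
J = 39/37 (J = (56/(-37) - 67)*(-1/65) = (56*(-1/37) - 67)*(-1/65) = (-56/37 - 67)*(-1/65) = -2535/37*(-1/65) = 39/37 ≈ 1.0541)
J + ((6*5)*(-5))*126 = 39/37 + ((6*5)*(-5))*126 = 39/37 + (30*(-5))*126 = 39/37 - 150*126 = 39/37 - 18900 = -699261/37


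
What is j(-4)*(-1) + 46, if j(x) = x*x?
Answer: 30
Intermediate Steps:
j(x) = x²
j(-4)*(-1) + 46 = (-4)²*(-1) + 46 = 16*(-1) + 46 = -16 + 46 = 30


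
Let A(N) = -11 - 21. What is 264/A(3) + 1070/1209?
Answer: -35617/4836 ≈ -7.3650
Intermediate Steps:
A(N) = -32
264/A(3) + 1070/1209 = 264/(-32) + 1070/1209 = 264*(-1/32) + 1070*(1/1209) = -33/4 + 1070/1209 = -35617/4836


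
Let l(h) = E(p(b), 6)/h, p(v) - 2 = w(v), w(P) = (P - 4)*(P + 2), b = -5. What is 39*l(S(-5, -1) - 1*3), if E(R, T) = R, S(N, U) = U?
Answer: -1131/4 ≈ -282.75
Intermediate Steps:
w(P) = (-4 + P)*(2 + P)
p(v) = -6 + v² - 2*v (p(v) = 2 + (-8 + v² - 2*v) = -6 + v² - 2*v)
l(h) = 29/h (l(h) = (-6 + (-5)² - 2*(-5))/h = (-6 + 25 + 10)/h = 29/h)
39*l(S(-5, -1) - 1*3) = 39*(29/(-1 - 1*3)) = 39*(29/(-1 - 3)) = 39*(29/(-4)) = 39*(29*(-¼)) = 39*(-29/4) = -1131/4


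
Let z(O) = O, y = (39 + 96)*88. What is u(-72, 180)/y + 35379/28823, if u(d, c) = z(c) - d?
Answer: 11876831/9511590 ≈ 1.2487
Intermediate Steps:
y = 11880 (y = 135*88 = 11880)
u(d, c) = c - d
u(-72, 180)/y + 35379/28823 = (180 - 1*(-72))/11880 + 35379/28823 = (180 + 72)*(1/11880) + 35379*(1/28823) = 252*(1/11880) + 35379/28823 = 7/330 + 35379/28823 = 11876831/9511590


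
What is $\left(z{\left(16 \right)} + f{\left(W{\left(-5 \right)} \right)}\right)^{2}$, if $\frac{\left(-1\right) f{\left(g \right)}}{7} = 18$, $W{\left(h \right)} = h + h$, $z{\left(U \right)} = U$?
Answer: $12100$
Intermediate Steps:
$W{\left(h \right)} = 2 h$
$f{\left(g \right)} = -126$ ($f{\left(g \right)} = \left(-7\right) 18 = -126$)
$\left(z{\left(16 \right)} + f{\left(W{\left(-5 \right)} \right)}\right)^{2} = \left(16 - 126\right)^{2} = \left(-110\right)^{2} = 12100$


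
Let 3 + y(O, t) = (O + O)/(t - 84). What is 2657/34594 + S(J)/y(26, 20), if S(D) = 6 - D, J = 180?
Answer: 96471773/2110234 ≈ 45.716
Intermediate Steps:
y(O, t) = -3 + 2*O/(-84 + t) (y(O, t) = -3 + (O + O)/(t - 84) = -3 + (2*O)/(-84 + t) = -3 + 2*O/(-84 + t))
2657/34594 + S(J)/y(26, 20) = 2657/34594 + (6 - 1*180)/(((252 - 3*20 + 2*26)/(-84 + 20))) = 2657*(1/34594) + (6 - 180)/(((252 - 60 + 52)/(-64))) = 2657/34594 - 174/((-1/64*244)) = 2657/34594 - 174/(-61/16) = 2657/34594 - 174*(-16/61) = 2657/34594 + 2784/61 = 96471773/2110234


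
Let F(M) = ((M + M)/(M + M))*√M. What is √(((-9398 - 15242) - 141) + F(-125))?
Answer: √(-24781 + 5*I*√5) ≈ 0.0355 + 157.42*I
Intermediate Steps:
F(M) = √M (F(M) = ((2*M)/((2*M)))*√M = ((2*M)*(1/(2*M)))*√M = 1*√M = √M)
√(((-9398 - 15242) - 141) + F(-125)) = √(((-9398 - 15242) - 141) + √(-125)) = √((-24640 - 141) + 5*I*√5) = √(-24781 + 5*I*√5)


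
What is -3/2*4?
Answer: -6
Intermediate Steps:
-3/2*4 = -6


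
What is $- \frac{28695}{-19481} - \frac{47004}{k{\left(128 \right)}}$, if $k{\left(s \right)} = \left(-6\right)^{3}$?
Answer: $\frac{76823587}{350658} \approx 219.08$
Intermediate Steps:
$k{\left(s \right)} = -216$
$- \frac{28695}{-19481} - \frac{47004}{k{\left(128 \right)}} = - \frac{28695}{-19481} - \frac{47004}{-216} = \left(-28695\right) \left(- \frac{1}{19481}\right) - - \frac{3917}{18} = \frac{28695}{19481} + \frac{3917}{18} = \frac{76823587}{350658}$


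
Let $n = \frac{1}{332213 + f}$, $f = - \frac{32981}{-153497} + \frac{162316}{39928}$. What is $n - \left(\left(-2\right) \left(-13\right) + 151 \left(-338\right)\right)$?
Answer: $\frac{119660907693705914}{2345740368671} \approx 51012.0$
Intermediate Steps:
$f = \frac{30221065}{7060862}$ ($f = \left(-32981\right) \left(- \frac{1}{153497}\right) + 162316 \cdot \frac{1}{39928} = \frac{32981}{153497} + \frac{187}{46} = \frac{30221065}{7060862} \approx 4.2801$)
$n = \frac{7060862}{2345740368671}$ ($n = \frac{1}{332213 + \frac{30221065}{7060862}} = \frac{1}{\frac{2345740368671}{7060862}} = \frac{7060862}{2345740368671} \approx 3.0101 \cdot 10^{-6}$)
$n - \left(\left(-2\right) \left(-13\right) + 151 \left(-338\right)\right) = \frac{7060862}{2345740368671} - \left(\left(-2\right) \left(-13\right) + 151 \left(-338\right)\right) = \frac{7060862}{2345740368671} - \left(26 - 51038\right) = \frac{7060862}{2345740368671} - -51012 = \frac{7060862}{2345740368671} + 51012 = \frac{119660907693705914}{2345740368671}$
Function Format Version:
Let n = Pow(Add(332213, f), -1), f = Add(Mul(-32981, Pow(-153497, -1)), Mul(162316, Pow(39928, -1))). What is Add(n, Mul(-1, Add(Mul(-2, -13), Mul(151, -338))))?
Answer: Rational(119660907693705914, 2345740368671) ≈ 51012.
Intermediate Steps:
f = Rational(30221065, 7060862) (f = Add(Mul(-32981, Rational(-1, 153497)), Mul(162316, Rational(1, 39928))) = Add(Rational(32981, 153497), Rational(187, 46)) = Rational(30221065, 7060862) ≈ 4.2801)
n = Rational(7060862, 2345740368671) (n = Pow(Add(332213, Rational(30221065, 7060862)), -1) = Pow(Rational(2345740368671, 7060862), -1) = Rational(7060862, 2345740368671) ≈ 3.0101e-6)
Add(n, Mul(-1, Add(Mul(-2, -13), Mul(151, -338)))) = Add(Rational(7060862, 2345740368671), Mul(-1, Add(Mul(-2, -13), Mul(151, -338)))) = Add(Rational(7060862, 2345740368671), Mul(-1, Add(26, -51038))) = Add(Rational(7060862, 2345740368671), Mul(-1, -51012)) = Add(Rational(7060862, 2345740368671), 51012) = Rational(119660907693705914, 2345740368671)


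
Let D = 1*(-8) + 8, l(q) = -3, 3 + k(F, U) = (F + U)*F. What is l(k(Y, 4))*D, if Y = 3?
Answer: 0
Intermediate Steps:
k(F, U) = -3 + F*(F + U) (k(F, U) = -3 + (F + U)*F = -3 + F*(F + U))
D = 0 (D = -8 + 8 = 0)
l(k(Y, 4))*D = -3*0 = 0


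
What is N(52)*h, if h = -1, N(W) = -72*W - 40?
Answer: 3784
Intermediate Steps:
N(W) = -40 - 72*W
N(52)*h = (-40 - 72*52)*(-1) = (-40 - 3744)*(-1) = -3784*(-1) = 3784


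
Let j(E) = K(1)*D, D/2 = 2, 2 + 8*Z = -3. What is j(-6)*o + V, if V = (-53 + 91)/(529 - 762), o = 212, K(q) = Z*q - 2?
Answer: -518696/233 ≈ -2226.2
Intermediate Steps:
Z = -5/8 (Z = -1/4 + (1/8)*(-3) = -1/4 - 3/8 = -5/8 ≈ -0.62500)
D = 4 (D = 2*2 = 4)
K(q) = -2 - 5*q/8 (K(q) = -5*q/8 - 2 = -2 - 5*q/8)
j(E) = -21/2 (j(E) = (-2 - 5/8*1)*4 = (-2 - 5/8)*4 = -21/8*4 = -21/2)
V = -38/233 (V = 38/(-233) = 38*(-1/233) = -38/233 ≈ -0.16309)
j(-6)*o + V = -21/2*212 - 38/233 = -2226 - 38/233 = -518696/233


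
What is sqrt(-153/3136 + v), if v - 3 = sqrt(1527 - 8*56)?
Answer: sqrt(9255 + 3136*sqrt(1079))/56 ≈ 5.9833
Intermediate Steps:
v = 3 + sqrt(1079) (v = 3 + sqrt(1527 - 8*56) = 3 + sqrt(1527 - 448) = 3 + sqrt(1079) ≈ 35.848)
sqrt(-153/3136 + v) = sqrt(-153/3136 + (3 + sqrt(1079))) = sqrt(9255/3136 + sqrt(1079))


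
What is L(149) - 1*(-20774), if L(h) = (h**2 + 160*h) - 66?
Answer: 66749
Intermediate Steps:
L(h) = -66 + h**2 + 160*h
L(149) - 1*(-20774) = (-66 + 149**2 + 160*149) - 1*(-20774) = (-66 + 22201 + 23840) + 20774 = 45975 + 20774 = 66749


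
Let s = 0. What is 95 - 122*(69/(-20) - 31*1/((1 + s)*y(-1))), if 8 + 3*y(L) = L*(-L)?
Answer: -22343/30 ≈ -744.77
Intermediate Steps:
y(L) = -8/3 - L**2/3 (y(L) = -8/3 + (L*(-L))/3 = -8/3 + (-L**2)/3 = -8/3 - L**2/3)
95 - 122*(69/(-20) - 31*1/((1 + s)*y(-1))) = 95 - 122*(69/(-20) - 31*1/((1 + 0)*(-8/3 - 1/3*(-1)**2))) = 95 - 122*(69*(-1/20) - 31/(-8/3 - 1/3*1)) = 95 - 122*(-69/20 - 31/(-8/3 - 1/3)) = 95 - 122*(-69/20 - 31/((-3*1))) = 95 - 122*(-69/20 - 31/(-3)) = 95 - 122*(-69/20 - 31*(-1/3)) = 95 - 122*(-69/20 + 31/3) = 95 - 122*413/60 = 95 - 25193/30 = -22343/30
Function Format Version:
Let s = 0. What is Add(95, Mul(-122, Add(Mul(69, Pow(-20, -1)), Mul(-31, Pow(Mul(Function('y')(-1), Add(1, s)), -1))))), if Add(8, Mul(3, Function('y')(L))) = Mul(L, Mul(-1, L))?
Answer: Rational(-22343, 30) ≈ -744.77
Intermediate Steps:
Function('y')(L) = Add(Rational(-8, 3), Mul(Rational(-1, 3), Pow(L, 2))) (Function('y')(L) = Add(Rational(-8, 3), Mul(Rational(1, 3), Mul(L, Mul(-1, L)))) = Add(Rational(-8, 3), Mul(Rational(1, 3), Mul(-1, Pow(L, 2)))) = Add(Rational(-8, 3), Mul(Rational(-1, 3), Pow(L, 2))))
Add(95, Mul(-122, Add(Mul(69, Pow(-20, -1)), Mul(-31, Pow(Mul(Function('y')(-1), Add(1, s)), -1))))) = Add(95, Mul(-122, Add(Mul(69, Pow(-20, -1)), Mul(-31, Pow(Mul(Add(Rational(-8, 3), Mul(Rational(-1, 3), Pow(-1, 2))), Add(1, 0)), -1))))) = Add(95, Mul(-122, Add(Mul(69, Rational(-1, 20)), Mul(-31, Pow(Mul(Add(Rational(-8, 3), Mul(Rational(-1, 3), 1)), 1), -1))))) = Add(95, Mul(-122, Add(Rational(-69, 20), Mul(-31, Pow(Mul(Add(Rational(-8, 3), Rational(-1, 3)), 1), -1))))) = Add(95, Mul(-122, Add(Rational(-69, 20), Mul(-31, Pow(Mul(-3, 1), -1))))) = Add(95, Mul(-122, Add(Rational(-69, 20), Mul(-31, Pow(-3, -1))))) = Add(95, Mul(-122, Add(Rational(-69, 20), Mul(-31, Rational(-1, 3))))) = Add(95, Mul(-122, Add(Rational(-69, 20), Rational(31, 3)))) = Add(95, Mul(-122, Rational(413, 60))) = Add(95, Rational(-25193, 30)) = Rational(-22343, 30)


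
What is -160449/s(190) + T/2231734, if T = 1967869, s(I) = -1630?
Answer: 90321778759/909431605 ≈ 99.317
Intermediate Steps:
-160449/s(190) + T/2231734 = -160449/(-1630) + 1967869/2231734 = -160449*(-1/1630) + 1967869*(1/2231734) = 160449/1630 + 1967869/2231734 = 90321778759/909431605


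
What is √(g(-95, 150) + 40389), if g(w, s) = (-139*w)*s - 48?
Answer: √2021091 ≈ 1421.7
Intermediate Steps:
g(w, s) = -48 - 139*s*w (g(w, s) = -139*s*w - 48 = -48 - 139*s*w)
√(g(-95, 150) + 40389) = √((-48 - 139*150*(-95)) + 40389) = √((-48 + 1980750) + 40389) = √(1980702 + 40389) = √2021091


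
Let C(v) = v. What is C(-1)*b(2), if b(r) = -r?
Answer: 2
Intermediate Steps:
C(-1)*b(2) = -(-1)*2 = -1*(-2) = 2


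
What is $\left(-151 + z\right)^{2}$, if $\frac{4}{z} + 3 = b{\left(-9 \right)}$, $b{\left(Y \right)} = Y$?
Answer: $\frac{206116}{9} \approx 22902.0$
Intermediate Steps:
$z = - \frac{1}{3}$ ($z = \frac{4}{-3 - 9} = \frac{4}{-12} = 4 \left(- \frac{1}{12}\right) = - \frac{1}{3} \approx -0.33333$)
$\left(-151 + z\right)^{2} = \left(-151 - \frac{1}{3}\right)^{2} = \left(- \frac{454}{3}\right)^{2} = \frac{206116}{9}$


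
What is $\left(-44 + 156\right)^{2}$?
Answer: $12544$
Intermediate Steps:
$\left(-44 + 156\right)^{2} = 112^{2} = 12544$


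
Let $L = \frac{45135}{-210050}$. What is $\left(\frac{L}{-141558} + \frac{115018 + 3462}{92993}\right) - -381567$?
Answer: $\frac{70337732064133948397}{184338522992980} \approx 3.8157 \cdot 10^{5}$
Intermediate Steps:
$L = - \frac{9027}{42010}$ ($L = 45135 \left(- \frac{1}{210050}\right) = - \frac{9027}{42010} \approx -0.21488$)
$\left(\frac{L}{-141558} + \frac{115018 + 3462}{92993}\right) - -381567 = \left(- \frac{9027}{42010 \left(-141558\right)} + \frac{115018 + 3462}{92993}\right) - -381567 = \left(\left(- \frac{9027}{42010}\right) \left(- \frac{1}{141558}\right) + 118480 \cdot \frac{1}{92993}\right) + 381567 = \left(\frac{3009}{1982283860} + \frac{118480}{92993}\right) + 381567 = \frac{234861271548737}{184338522992980} + 381567 = \frac{70337732064133948397}{184338522992980}$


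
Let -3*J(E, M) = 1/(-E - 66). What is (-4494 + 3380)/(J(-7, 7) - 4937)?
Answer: 98589/436924 ≈ 0.22564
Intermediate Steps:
J(E, M) = -1/(3*(-66 - E)) (J(E, M) = -1/(3*(-E - 66)) = -1/(3*(-66 - E)))
(-4494 + 3380)/(J(-7, 7) - 4937) = (-4494 + 3380)/(1/(3*(66 - 7)) - 4937) = -1114/((1/3)/59 - 4937) = -1114/((1/3)*(1/59) - 4937) = -1114/(1/177 - 4937) = -1114/(-873848/177) = -1114*(-177/873848) = 98589/436924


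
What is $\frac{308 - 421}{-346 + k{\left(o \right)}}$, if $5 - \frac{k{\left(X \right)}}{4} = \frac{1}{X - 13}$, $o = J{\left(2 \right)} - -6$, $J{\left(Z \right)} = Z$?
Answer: $\frac{565}{1626} \approx 0.34748$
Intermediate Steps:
$o = 8$ ($o = 2 - -6 = 2 + 6 = 8$)
$k{\left(X \right)} = 20 - \frac{4}{-13 + X}$ ($k{\left(X \right)} = 20 - \frac{4}{X - 13} = 20 - \frac{4}{-13 + X}$)
$\frac{308 - 421}{-346 + k{\left(o \right)}} = \frac{308 - 421}{-346 + \frac{4 \left(-66 + 5 \cdot 8\right)}{-13 + 8}} = - \frac{113}{-346 + \frac{4 \left(-66 + 40\right)}{-5}} = - \frac{113}{-346 + 4 \left(- \frac{1}{5}\right) \left(-26\right)} = - \frac{113}{-346 + \frac{104}{5}} = - \frac{113}{- \frac{1626}{5}} = \left(-113\right) \left(- \frac{5}{1626}\right) = \frac{565}{1626}$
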